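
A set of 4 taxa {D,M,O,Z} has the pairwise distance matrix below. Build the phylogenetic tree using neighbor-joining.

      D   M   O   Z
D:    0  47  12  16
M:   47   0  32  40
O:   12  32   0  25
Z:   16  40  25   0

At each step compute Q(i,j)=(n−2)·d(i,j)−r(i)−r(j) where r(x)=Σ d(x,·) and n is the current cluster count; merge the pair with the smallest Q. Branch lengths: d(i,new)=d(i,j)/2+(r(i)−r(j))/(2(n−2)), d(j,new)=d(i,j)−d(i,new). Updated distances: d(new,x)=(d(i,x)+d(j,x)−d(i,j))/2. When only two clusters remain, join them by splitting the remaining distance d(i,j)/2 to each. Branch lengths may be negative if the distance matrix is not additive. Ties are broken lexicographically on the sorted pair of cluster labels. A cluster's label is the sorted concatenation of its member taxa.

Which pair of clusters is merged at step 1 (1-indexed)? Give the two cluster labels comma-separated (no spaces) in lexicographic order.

D,Z

step 1: merge (D,Z) at d=16, Q=-124; branch lengths D→13/2, Z→19/2; new cluster DZ
  updated: d(DZ,M)=71/2, d(DZ,O)=21/2
step 2: merge (DZ,M) at d=71/2, Q=-78; branch lengths DZ→7, M→57/2; new cluster DMZ
  updated: d(DMZ,O)=7/2
step 3: merge (DMZ,O) at d=7/2; branch lengths DMZ→7/4, O→7/4; new cluster DMOZ
final tree: (((D:13/2,Z:19/2):7,M:57/2):7/4,O:7/4)
total length: 55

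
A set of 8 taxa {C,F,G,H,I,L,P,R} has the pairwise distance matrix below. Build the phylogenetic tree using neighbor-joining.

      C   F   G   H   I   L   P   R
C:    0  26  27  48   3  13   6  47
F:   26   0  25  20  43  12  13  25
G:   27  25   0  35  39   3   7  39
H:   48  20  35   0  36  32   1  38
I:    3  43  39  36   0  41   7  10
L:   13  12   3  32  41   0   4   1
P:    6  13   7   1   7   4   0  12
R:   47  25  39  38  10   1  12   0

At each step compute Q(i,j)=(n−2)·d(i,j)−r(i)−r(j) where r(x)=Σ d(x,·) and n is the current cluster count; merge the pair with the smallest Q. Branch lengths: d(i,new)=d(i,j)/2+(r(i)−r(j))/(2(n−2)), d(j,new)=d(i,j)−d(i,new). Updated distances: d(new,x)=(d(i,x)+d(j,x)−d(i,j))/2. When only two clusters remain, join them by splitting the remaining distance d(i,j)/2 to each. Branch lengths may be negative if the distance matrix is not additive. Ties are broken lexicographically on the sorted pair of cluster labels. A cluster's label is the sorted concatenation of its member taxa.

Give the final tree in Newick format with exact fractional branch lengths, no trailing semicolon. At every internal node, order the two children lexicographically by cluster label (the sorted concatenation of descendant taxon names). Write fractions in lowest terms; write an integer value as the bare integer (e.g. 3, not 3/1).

(((((C:3/4,I:9/4):50/3,(H:203/16,P:-187/16):67/12):77/32,G:399/32):41/32,F:335/32):241/64,(L:-119/20,R:139/20):241/64)

1. join C+I (d=3, Q=-331) ⇒ CI; edges |C|=3/4, |I|=9/4
  updated: d(CI,F)=33, d(CI,G)=63/2, d(CI,H)=81/2, d(CI,L)=51/2, d(CI,P)=5, d(CI,R)=27
2. join L+R (d=1, Q=-429/2) ⇒ LR; edges |L|=-119/20, |R|=139/20
  updated: d(CI,LR)=103/4, d(F,LR)=18, d(G,LR)=41/2, d(H,LR)=69/2, d(LR,P)=15/2
3. join H+P (d=1, Q=-321/2) ⇒ HP; edges |H|=203/16, |P|=-187/16
  updated: d(CI,HP)=89/4, d(F,HP)=16, d(G,HP)=41/2, d(HP,LR)=41/2
4. join CI+HP (d=89/4, Q=-125) ⇒ CHIP; edges |CI|=50/3, |HP|=67/12
  updated: d(CHIP,F)=107/8, d(CHIP,G)=119/8, d(CHIP,LR)=12
5. join CHIP+G (d=119/8, Q=-567/8) ⇒ CGHIP; edges |CHIP|=77/32, |G|=399/32
  updated: d(CGHIP,F)=47/4, d(CGHIP,LR)=141/16
6. join CGHIP+F (d=47/4, Q=-617/16) ⇒ CFGHIP; edges |CGHIP|=41/32, |F|=335/32
  updated: d(CFGHIP,LR)=241/32
7. join CFGHIP+LR (d=241/32) ⇒ CFGHILPR; edges |CFGHIP|=241/64, |LR|=241/64
final tree: (((((C:3/4,I:9/4):50/3,(H:203/16,P:-187/16):67/12):77/32,G:399/32):41/32,F:335/32):241/64,(L:-119/20,R:139/20):241/64)
total length: 1965/32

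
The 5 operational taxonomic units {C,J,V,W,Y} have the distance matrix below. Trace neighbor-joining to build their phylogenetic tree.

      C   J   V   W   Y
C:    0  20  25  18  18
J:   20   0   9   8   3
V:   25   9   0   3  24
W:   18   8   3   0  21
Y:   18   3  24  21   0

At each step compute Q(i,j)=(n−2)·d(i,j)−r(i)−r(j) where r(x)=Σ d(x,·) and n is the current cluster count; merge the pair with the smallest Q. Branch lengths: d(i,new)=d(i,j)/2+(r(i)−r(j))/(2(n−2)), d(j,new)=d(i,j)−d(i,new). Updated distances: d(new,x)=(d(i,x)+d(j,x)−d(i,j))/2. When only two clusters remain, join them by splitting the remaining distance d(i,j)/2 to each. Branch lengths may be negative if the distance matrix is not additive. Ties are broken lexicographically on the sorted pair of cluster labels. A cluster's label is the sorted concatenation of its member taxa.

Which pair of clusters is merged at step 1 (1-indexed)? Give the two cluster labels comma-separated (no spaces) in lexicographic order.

1. join V+W (d=3, Q=-102) ⇒ VW; edges |V|=10/3, |W|=-1/3
  updated: d(C,VW)=20, d(J,VW)=7, d(VW,Y)=21
2. join C+VW (d=20, Q=-66) ⇒ CVW; edges |C|=25/2, |VW|=15/2
  updated: d(CVW,J)=7/2, d(CVW,Y)=19/2
3. join CVW+J (d=7/2, Q=-16) ⇒ CJVW; edges |CVW|=5, |J|=-3/2
  updated: d(CJVW,Y)=9/2
4. join CJVW+Y (d=9/2) ⇒ CJVWY; edges |CJVW|=9/4, |Y|=9/4
final tree: (((C:25/2,(V:10/3,W:-1/3):15/2):5,J:-3/2):9/4,Y:9/4)
total length: 31

V,W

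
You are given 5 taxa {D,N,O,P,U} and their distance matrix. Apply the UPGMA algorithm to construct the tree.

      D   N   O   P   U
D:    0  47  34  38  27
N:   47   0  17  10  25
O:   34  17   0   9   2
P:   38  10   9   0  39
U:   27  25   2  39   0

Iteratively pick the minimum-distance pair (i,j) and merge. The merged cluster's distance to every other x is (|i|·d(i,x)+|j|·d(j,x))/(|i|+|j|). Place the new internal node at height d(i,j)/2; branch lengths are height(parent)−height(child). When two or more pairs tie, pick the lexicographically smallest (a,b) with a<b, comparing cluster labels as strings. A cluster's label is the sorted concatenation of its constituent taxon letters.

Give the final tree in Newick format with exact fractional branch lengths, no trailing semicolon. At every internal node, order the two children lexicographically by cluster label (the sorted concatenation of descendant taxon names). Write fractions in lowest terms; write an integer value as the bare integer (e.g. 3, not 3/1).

1. join O+U (d=2) ⇒ OU; edges |O|=1, |U|=1
  updated: d(D,OU)=61/2, d(N,OU)=21, d(OU,P)=24
2. join N+P (d=10) ⇒ NP; edges |N|=5, |P|=5
  updated: d(D,NP)=85/2, d(NP,OU)=45/2
3. join NP+OU (d=45/2) ⇒ NOPU; edges |NP|=25/4, |OU|=41/4
  updated: d(D,NOPU)=73/2
4. join D+NOPU (d=73/2) ⇒ DNOPU; edges |D|=73/4, |NOPU|=7
final tree: (D:73/4,((N:5,P:5):25/4,(O:1,U:1):41/4):7)
total length: 215/4

(D:73/4,((N:5,P:5):25/4,(O:1,U:1):41/4):7)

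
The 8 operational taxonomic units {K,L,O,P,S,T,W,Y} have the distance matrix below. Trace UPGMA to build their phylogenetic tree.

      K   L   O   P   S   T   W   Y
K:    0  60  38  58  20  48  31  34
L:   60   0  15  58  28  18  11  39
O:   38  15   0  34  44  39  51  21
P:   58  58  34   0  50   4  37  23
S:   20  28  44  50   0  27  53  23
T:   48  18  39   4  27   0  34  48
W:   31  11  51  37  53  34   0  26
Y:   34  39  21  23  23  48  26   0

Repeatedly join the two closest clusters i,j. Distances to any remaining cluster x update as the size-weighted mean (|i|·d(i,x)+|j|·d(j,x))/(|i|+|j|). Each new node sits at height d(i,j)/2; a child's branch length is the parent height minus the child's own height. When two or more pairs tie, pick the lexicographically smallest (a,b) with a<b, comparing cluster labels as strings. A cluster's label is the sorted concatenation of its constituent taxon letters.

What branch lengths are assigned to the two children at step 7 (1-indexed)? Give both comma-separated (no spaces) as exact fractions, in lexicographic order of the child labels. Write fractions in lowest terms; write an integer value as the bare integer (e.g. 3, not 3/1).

127/12,115/48

step 1: merge (P,T) at d=4; branch lengths P→2, T→2; new cluster PT
  updated: d(K,PT)=53, d(L,PT)=38, d(O,PT)=73/2, d(PT,S)=77/2, d(PT,W)=71/2, d(PT,Y)=71/2
step 2: merge (L,W) at d=11; branch lengths L→11/2, W→11/2; new cluster LW
  updated: d(K,LW)=91/2, d(LW,O)=33, d(LW,PT)=147/4, d(LW,S)=81/2, d(LW,Y)=65/2
step 3: merge (K,S) at d=20; branch lengths K→10, S→10; new cluster KS
  updated: d(KS,LW)=43, d(KS,O)=41, d(KS,PT)=183/4, d(KS,Y)=57/2
step 4: merge (O,Y) at d=21; branch lengths O→21/2, Y→21/2; new cluster OY
  updated: d(KS,OY)=139/4, d(LW,OY)=131/4, d(OY,PT)=36
step 5: merge (LW,OY) at d=131/4; branch lengths LW→87/8, OY→47/8; new cluster LOWY
  updated: d(KS,LOWY)=311/8, d(LOWY,PT)=291/8
step 6: merge (LOWY,PT) at d=291/8; branch lengths LOWY→29/16, PT→259/16; new cluster LOPTWY
  updated: d(KS,LOPTWY)=247/6
step 7: merge (KS,LOPTWY) at d=247/6; branch lengths KS→127/12, LOPTWY→115/48; new cluster KLOPSTWY
final tree: ((K:10,S:10):127/12,(((L:11/2,W:11/2):87/8,(O:21/2,Y:21/2):47/8):29/16,(P:2,T:2):259/16):115/48)
total length: 4979/48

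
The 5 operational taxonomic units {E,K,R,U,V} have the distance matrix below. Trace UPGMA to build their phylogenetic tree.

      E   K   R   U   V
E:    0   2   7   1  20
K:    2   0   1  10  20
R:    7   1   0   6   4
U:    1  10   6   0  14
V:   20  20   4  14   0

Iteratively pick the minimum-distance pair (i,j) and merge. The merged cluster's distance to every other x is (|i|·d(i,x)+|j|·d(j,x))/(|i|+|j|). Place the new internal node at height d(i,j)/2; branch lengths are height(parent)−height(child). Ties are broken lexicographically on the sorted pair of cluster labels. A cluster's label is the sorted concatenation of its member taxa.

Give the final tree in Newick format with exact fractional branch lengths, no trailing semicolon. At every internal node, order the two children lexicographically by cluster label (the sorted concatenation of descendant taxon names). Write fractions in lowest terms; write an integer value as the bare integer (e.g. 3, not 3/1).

(((E:1/2,U:1/2):21/8,(K:1/2,R:1/2):21/8):33/8,V:29/4)

1. join E+U (d=1) ⇒ EU; edges |E|=1/2, |U|=1/2
  updated: d(EU,K)=6, d(EU,R)=13/2, d(EU,V)=17
2. join K+R (d=1) ⇒ KR; edges |K|=1/2, |R|=1/2
  updated: d(EU,KR)=25/4, d(KR,V)=12
3. join EU+KR (d=25/4) ⇒ EKRU; edges |EU|=21/8, |KR|=21/8
  updated: d(EKRU,V)=29/2
4. join EKRU+V (d=29/2) ⇒ EKRUV; edges |EKRU|=33/8, |V|=29/4
final tree: (((E:1/2,U:1/2):21/8,(K:1/2,R:1/2):21/8):33/8,V:29/4)
total length: 149/8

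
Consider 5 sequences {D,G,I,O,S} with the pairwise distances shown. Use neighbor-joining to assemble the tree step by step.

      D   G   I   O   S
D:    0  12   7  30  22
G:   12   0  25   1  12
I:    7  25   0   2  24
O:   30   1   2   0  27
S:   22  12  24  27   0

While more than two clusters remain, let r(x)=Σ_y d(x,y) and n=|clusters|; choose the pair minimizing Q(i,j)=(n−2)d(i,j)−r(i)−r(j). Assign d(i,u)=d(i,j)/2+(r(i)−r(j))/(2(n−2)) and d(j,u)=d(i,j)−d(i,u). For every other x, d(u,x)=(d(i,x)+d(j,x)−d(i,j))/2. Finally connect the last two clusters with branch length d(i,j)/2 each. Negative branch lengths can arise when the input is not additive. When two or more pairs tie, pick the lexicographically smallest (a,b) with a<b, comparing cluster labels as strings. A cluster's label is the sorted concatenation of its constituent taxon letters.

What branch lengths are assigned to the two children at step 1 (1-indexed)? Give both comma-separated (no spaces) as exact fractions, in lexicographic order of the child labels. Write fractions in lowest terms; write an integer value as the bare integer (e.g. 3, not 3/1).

2/3,4/3

step 1: merge (I,O) at d=2, Q=-112; branch lengths I→2/3, O→4/3; new cluster IO
  updated: d(D,IO)=35/2, d(G,IO)=12, d(IO,S)=49/2
step 2: merge (D,IO) at d=35/2, Q=-141/2; branch lengths D→65/8, IO→75/8; new cluster DIO
  updated: d(DIO,G)=13/4, d(DIO,S)=29/2
step 3: merge (DIO,G) at d=13/4, Q=-119/4; branch lengths DIO→23/8, G→3/8; new cluster DGIO
  updated: d(DGIO,S)=93/8
step 4: merge (DGIO,S) at d=93/8; branch lengths DGIO→93/16, S→93/16; new cluster DGIOS
final tree: (((D:65/8,(I:2/3,O:4/3):75/8):23/8,G:3/8):93/16,S:93/16)
total length: 275/8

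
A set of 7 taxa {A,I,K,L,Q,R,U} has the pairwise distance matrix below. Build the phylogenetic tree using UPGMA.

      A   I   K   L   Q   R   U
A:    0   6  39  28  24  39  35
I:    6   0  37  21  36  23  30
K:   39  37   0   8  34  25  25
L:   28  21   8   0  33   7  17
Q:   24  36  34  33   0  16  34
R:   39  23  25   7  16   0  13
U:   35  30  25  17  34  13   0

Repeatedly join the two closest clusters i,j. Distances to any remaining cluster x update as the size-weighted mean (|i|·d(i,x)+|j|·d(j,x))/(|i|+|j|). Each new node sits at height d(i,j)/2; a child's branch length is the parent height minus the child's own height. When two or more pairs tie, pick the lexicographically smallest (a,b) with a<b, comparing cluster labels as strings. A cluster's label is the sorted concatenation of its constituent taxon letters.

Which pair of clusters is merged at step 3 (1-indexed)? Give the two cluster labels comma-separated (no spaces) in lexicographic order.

step 1: merge (A,I) at d=6; branch lengths A→3, I→3; new cluster AI
  updated: d(AI,K)=38, d(AI,L)=49/2, d(AI,Q)=30, d(AI,R)=31, d(AI,U)=65/2
step 2: merge (L,R) at d=7; branch lengths L→7/2, R→7/2; new cluster LR
  updated: d(AI,LR)=111/4, d(K,LR)=33/2, d(LR,Q)=49/2, d(LR,U)=15
step 3: merge (LR,U) at d=15; branch lengths LR→4, U→15/2; new cluster LRU
  updated: d(AI,LRU)=88/3, d(K,LRU)=58/3, d(LRU,Q)=83/3
step 4: merge (K,LRU) at d=58/3; branch lengths K→29/3, LRU→13/6; new cluster KLRU
  updated: d(AI,KLRU)=63/2, d(KLRU,Q)=117/4
step 5: merge (KLRU,Q) at d=117/4; branch lengths KLRU→119/24, Q→117/8; new cluster KLQRU
  updated: d(AI,KLQRU)=156/5
step 6: merge (AI,KLQRU) at d=156/5; branch lengths AI→63/5, KLQRU→39/40; new cluster AIKLQRU
final tree: ((A:3,I:3):63/5,((K:29/3,((L:7/2,R:7/2):4,U:15/2):13/6):119/24,Q:117/8):39/40)
total length: 8339/120

LR,U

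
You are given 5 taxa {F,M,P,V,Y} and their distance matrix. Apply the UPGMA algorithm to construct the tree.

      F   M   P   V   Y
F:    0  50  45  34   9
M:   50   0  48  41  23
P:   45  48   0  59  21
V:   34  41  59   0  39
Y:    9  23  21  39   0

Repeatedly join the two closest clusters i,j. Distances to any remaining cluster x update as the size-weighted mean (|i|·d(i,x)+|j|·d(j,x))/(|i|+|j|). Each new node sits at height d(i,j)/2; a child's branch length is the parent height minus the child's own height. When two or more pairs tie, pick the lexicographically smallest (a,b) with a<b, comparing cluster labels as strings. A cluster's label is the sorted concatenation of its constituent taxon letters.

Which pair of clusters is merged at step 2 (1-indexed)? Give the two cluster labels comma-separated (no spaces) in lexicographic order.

step 1: merge (F,Y) at d=9; branch lengths F→9/2, Y→9/2; new cluster FY
  updated: d(FY,M)=73/2, d(FY,P)=33, d(FY,V)=73/2
step 2: merge (FY,P) at d=33; branch lengths FY→12, P→33/2; new cluster FPY
  updated: d(FPY,M)=121/3, d(FPY,V)=44
step 3: merge (FPY,M) at d=121/3; branch lengths FPY→11/3, M→121/6; new cluster FMPY
  updated: d(FMPY,V)=173/4
step 4: merge (FMPY,V) at d=173/4; branch lengths FMPY→35/24, V→173/8; new cluster FMPVY
final tree: ((((F:9/2,Y:9/2):12,P:33/2):11/3,M:121/6):35/24,V:173/8)
total length: 1013/12

FY,P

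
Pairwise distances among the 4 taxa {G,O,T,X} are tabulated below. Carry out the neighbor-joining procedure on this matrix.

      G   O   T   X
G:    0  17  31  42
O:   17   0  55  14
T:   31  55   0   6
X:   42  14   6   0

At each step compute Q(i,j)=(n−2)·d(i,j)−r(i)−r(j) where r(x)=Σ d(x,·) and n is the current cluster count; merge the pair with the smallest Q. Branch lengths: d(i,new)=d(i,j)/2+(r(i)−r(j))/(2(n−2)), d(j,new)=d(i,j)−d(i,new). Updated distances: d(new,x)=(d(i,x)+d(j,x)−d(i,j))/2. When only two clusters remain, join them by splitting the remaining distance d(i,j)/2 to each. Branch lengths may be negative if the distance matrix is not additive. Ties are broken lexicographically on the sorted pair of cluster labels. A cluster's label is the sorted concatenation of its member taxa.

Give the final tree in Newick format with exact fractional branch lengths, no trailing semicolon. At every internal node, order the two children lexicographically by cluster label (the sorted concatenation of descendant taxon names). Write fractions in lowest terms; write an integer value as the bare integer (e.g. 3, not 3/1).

(((G:19/2,O:15/2):24,T:21/2):-9/4,X:-9/4)

1. join G+O (d=17, Q=-142) ⇒ GO; edges |G|=19/2, |O|=15/2
  updated: d(GO,T)=69/2, d(GO,X)=39/2
2. join GO+T (d=69/2, Q=-60) ⇒ GOT; edges |GO|=24, |T|=21/2
  updated: d(GOT,X)=-9/2
3. join GOT+X (d=-9/2) ⇒ GOTX; edges |GOT|=-9/4, |X|=-9/4
final tree: (((G:19/2,O:15/2):24,T:21/2):-9/4,X:-9/4)
total length: 47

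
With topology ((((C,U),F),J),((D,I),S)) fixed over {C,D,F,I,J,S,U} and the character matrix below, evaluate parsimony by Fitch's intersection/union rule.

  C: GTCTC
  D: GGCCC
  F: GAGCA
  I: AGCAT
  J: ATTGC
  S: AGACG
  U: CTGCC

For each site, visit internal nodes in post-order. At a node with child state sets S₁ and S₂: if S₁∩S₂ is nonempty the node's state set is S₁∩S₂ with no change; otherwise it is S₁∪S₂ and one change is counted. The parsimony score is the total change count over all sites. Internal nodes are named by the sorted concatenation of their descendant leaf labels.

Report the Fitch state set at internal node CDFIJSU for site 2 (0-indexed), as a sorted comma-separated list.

CU@0: {G} ∪ {C} = {C,G} (union, +1)
CFU@0: {C,G} ∩ {G} = {G} (intersection, +0)
CFJU@0: {G} ∪ {A} = {A,G} (union, +1)
DI@0: {G} ∪ {A} = {A,G} (union, +1)
DIS@0: {A,G} ∩ {A} = {A} (intersection, +0)
CDFIJSU@0: {A,G} ∩ {A} = {A} (intersection, +0)
CU@1: {T} ∩ {T} = {T} (intersection, +0)
CFU@1: {T} ∪ {A} = {A,T} (union, +1)
CFJU@1: {A,T} ∩ {T} = {T} (intersection, +0)
DI@1: {G} ∩ {G} = {G} (intersection, +0)
DIS@1: {G} ∩ {G} = {G} (intersection, +0)
CDFIJSU@1: {T} ∪ {G} = {G,T} (union, +1)
CU@2: {C} ∪ {G} = {C,G} (union, +1)
CFU@2: {C,G} ∩ {G} = {G} (intersection, +0)
CFJU@2: {G} ∪ {T} = {G,T} (union, +1)
DI@2: {C} ∩ {C} = {C} (intersection, +0)
DIS@2: {C} ∪ {A} = {A,C} (union, +1)
CDFIJSU@2: {G,T} ∪ {A,C} = {A,C,G,T} (union, +1)
CU@3: {T} ∪ {C} = {C,T} (union, +1)
CFU@3: {C,T} ∩ {C} = {C} (intersection, +0)
CFJU@3: {C} ∪ {G} = {C,G} (union, +1)
DI@3: {C} ∪ {A} = {A,C} (union, +1)
DIS@3: {A,C} ∩ {C} = {C} (intersection, +0)
CDFIJSU@3: {C,G} ∩ {C} = {C} (intersection, +0)
CU@4: {C} ∩ {C} = {C} (intersection, +0)
CFU@4: {C} ∪ {A} = {A,C} (union, +1)
CFJU@4: {A,C} ∩ {C} = {C} (intersection, +0)
DI@4: {C} ∪ {T} = {C,T} (union, +1)
DIS@4: {C,T} ∪ {G} = {C,G,T} (union, +1)
CDFIJSU@4: {C} ∩ {C,G,T} = {C} (intersection, +0)
per-site changes: [3, 2, 4, 3, 3]; total = 15

A,C,G,T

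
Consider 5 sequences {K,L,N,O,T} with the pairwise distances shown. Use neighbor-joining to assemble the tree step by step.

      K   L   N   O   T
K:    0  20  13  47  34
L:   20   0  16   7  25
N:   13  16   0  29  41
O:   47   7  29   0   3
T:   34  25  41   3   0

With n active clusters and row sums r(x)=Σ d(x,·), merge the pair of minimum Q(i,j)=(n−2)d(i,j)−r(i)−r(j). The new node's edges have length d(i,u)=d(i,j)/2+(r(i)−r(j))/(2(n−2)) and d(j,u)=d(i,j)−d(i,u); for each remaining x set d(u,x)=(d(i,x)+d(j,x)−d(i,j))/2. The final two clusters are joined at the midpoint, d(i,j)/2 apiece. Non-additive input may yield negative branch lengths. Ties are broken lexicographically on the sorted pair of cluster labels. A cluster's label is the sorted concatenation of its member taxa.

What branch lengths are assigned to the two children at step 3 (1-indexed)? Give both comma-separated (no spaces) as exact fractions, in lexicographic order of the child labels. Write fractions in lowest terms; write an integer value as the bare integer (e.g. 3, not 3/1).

107/8,-15/8

step 1: merge (O,T) at d=3, Q=-180; branch lengths O→-4/3, T→13/3; new cluster OT
  updated: d(K,OT)=39, d(L,OT)=29/2, d(N,OT)=67/2
step 2: merge (K,N) at d=13, Q=-217/2; branch lengths K→71/8, N→33/8; new cluster KN
  updated: d(KN,L)=23/2, d(KN,OT)=119/4
step 3: merge (KN,L) at d=23/2, Q=-223/4; branch lengths KN→107/8, L→-15/8; new cluster KLN
  updated: d(KLN,OT)=131/8
step 4: merge (KLN,OT) at d=131/8; branch lengths KLN→131/16, OT→131/16; new cluster KLNOT
final tree: (((K:71/8,N:33/8):107/8,L:-15/8):131/16,(O:-4/3,T:13/3):131/16)
total length: 351/8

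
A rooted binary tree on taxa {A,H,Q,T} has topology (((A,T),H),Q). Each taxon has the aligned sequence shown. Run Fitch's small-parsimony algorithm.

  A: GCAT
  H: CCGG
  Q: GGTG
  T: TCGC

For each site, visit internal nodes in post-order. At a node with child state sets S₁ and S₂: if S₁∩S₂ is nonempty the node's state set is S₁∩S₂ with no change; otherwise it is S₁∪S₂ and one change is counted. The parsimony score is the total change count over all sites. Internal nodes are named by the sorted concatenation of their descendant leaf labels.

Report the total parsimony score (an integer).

AT@0: {G} ∪ {T} = {G,T} (union, +1)
AHT@0: {G,T} ∪ {C} = {C,G,T} (union, +1)
AHQT@0: {C,G,T} ∩ {G} = {G} (intersection, +0)
AT@1: {C} ∩ {C} = {C} (intersection, +0)
AHT@1: {C} ∩ {C} = {C} (intersection, +0)
AHQT@1: {C} ∪ {G} = {C,G} (union, +1)
AT@2: {A} ∪ {G} = {A,G} (union, +1)
AHT@2: {A,G} ∩ {G} = {G} (intersection, +0)
AHQT@2: {G} ∪ {T} = {G,T} (union, +1)
AT@3: {T} ∪ {C} = {C,T} (union, +1)
AHT@3: {C,T} ∪ {G} = {C,G,T} (union, +1)
AHQT@3: {C,G,T} ∩ {G} = {G} (intersection, +0)
per-site changes: [2, 1, 2, 2]; total = 7

7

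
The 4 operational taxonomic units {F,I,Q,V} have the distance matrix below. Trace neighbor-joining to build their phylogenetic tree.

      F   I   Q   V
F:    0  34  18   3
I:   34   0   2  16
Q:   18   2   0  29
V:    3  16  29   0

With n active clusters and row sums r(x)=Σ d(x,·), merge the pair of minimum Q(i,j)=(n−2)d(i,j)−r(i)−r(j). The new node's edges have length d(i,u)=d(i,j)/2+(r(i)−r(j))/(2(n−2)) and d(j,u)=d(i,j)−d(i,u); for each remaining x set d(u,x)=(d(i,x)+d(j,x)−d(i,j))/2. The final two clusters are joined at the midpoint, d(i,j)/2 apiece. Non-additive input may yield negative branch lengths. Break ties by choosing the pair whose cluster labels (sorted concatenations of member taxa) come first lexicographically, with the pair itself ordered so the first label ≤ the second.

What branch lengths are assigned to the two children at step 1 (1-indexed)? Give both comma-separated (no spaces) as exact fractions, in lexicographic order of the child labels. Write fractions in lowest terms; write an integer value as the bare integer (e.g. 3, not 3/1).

iteration 1: select F,V (d=3, Q=-97); attach at lengths (13/4, -1/4); label the merged cluster FV
  updated: d(FV,I)=47/2, d(FV,Q)=22
iteration 2: select FV,I (d=47/2, Q=-95/2); attach at lengths (87/4, 7/4); label the merged cluster FIV
  updated: d(FIV,Q)=1/4
iteration 3: select FIV,Q (d=1/4); attach at lengths (1/8, 1/8); label the merged cluster FIQV
final tree: (((F:13/4,V:-1/4):87/4,I:7/4):1/8,Q:1/8)
total length: 107/4

13/4,-1/4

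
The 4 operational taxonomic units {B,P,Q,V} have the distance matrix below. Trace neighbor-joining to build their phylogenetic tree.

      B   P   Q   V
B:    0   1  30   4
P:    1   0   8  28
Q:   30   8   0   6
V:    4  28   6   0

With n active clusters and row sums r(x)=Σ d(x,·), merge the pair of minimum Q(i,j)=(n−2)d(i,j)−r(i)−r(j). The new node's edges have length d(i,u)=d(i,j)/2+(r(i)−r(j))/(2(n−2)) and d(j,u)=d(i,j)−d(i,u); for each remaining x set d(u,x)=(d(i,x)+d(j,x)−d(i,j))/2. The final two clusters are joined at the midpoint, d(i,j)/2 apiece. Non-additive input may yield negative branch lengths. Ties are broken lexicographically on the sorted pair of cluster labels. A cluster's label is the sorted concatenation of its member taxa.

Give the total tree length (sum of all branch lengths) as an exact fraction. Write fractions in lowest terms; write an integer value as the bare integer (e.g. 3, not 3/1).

step 1: merge (B,P) at d=1, Q=-70; branch lengths B→0, P→1; new cluster BP
  updated: d(BP,Q)=37/2, d(BP,V)=31/2
step 2: merge (BP,Q) at d=37/2, Q=-40; branch lengths BP→14, Q→9/2; new cluster BPQ
  updated: d(BPQ,V)=3/2
step 3: merge (BPQ,V) at d=3/2; branch lengths BPQ→3/4, V→3/4; new cluster BPQV
final tree: (((B:0,P:1):14,Q:9/2):3/4,V:3/4)
total length: 21

21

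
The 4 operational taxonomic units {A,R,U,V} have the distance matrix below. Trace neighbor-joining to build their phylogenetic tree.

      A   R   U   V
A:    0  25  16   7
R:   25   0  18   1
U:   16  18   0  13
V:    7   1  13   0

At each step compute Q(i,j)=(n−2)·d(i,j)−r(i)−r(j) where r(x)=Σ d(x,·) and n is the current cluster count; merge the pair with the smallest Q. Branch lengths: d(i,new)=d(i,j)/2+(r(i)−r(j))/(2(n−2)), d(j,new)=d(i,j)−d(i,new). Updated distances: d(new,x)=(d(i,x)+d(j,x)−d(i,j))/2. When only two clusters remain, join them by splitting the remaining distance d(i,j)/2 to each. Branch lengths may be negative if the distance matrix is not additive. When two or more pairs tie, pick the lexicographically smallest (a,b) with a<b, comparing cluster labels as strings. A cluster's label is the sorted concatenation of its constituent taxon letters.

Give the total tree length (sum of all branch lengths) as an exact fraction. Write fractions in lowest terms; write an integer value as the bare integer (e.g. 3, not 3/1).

iteration 1: select A,U (d=16, Q=-63); attach at lengths (33/4, 31/4); label the merged cluster AU
  updated: d(AU,R)=27/2, d(AU,V)=2
iteration 2: select AU,R (d=27/2, Q=-33/2); attach at lengths (29/4, 25/4); label the merged cluster ARU
  updated: d(ARU,V)=-21/4
iteration 3: select ARU,V (d=-21/4); attach at lengths (-21/8, -21/8); label the merged cluster ARUV
final tree: (((A:33/4,U:31/4):29/4,R:25/4):-21/8,V:-21/8)
total length: 97/4

97/4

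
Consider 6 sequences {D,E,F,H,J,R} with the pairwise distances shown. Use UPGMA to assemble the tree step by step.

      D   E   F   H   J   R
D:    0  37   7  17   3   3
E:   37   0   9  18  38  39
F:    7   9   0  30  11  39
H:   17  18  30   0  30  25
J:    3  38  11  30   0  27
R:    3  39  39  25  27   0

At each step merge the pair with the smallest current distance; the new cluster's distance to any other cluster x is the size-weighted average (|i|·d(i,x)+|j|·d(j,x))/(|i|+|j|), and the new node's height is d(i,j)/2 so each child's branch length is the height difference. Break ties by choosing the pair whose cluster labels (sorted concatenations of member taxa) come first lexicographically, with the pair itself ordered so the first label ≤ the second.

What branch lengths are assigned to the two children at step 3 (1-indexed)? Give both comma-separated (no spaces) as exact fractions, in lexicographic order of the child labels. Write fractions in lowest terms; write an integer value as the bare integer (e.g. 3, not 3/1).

9,9

step 1: merge (D,J) at d=3; branch lengths D→3/2, J→3/2; new cluster DJ
  updated: d(DJ,E)=75/2, d(DJ,F)=9, d(DJ,H)=47/2, d(DJ,R)=15
step 2: merge (DJ,F) at d=9; branch lengths DJ→3, F→9/2; new cluster DFJ
  updated: d(DFJ,E)=28, d(DFJ,H)=77/3, d(DFJ,R)=23
step 3: merge (E,H) at d=18; branch lengths E→9, H→9; new cluster EH
  updated: d(DFJ,EH)=161/6, d(EH,R)=32
step 4: merge (DFJ,R) at d=23; branch lengths DFJ→7, R→23/2; new cluster DFJR
  updated: d(DFJR,EH)=225/8
step 5: merge (DFJR,EH) at d=225/8; branch lengths DFJR→41/16, EH→81/16; new cluster DEFHJR
final tree: ((((D:3/2,J:3/2):3,F:9/2):7,R:23/2):41/16,(E:9,H:9):81/16)
total length: 437/8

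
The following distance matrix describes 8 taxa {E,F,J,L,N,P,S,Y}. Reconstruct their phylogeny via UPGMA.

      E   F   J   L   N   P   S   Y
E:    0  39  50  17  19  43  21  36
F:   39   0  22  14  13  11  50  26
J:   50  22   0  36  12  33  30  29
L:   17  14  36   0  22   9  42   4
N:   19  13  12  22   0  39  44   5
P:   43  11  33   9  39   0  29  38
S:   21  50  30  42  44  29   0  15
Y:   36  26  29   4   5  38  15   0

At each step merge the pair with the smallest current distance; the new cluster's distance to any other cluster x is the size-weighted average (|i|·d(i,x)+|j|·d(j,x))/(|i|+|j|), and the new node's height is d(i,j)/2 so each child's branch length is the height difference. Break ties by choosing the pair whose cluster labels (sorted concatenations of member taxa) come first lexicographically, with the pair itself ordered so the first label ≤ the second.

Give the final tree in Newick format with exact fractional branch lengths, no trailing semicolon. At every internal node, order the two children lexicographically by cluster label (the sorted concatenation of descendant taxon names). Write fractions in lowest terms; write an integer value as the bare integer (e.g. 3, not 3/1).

((E:21/2,S:21/2):27/4,(((F:11/2,P:11/2):43/8,(L:2,Y:2):71/8):25/16,(J:6,N:6):103/16):77/16)

step 1: merge (L,Y) at d=4; branch lengths L→2, Y→2; new cluster LY
  updated: d(E,LY)=53/2, d(F,LY)=20, d(J,LY)=65/2, d(LY,N)=27/2, d(LY,P)=47/2, d(LY,S)=57/2
step 2: merge (F,P) at d=11; branch lengths F→11/2, P→11/2; new cluster FP
  updated: d(E,FP)=41, d(FP,J)=55/2, d(FP,LY)=87/4, d(FP,N)=26, d(FP,S)=79/2
step 3: merge (J,N) at d=12; branch lengths J→6, N→6; new cluster JN
  updated: d(E,JN)=69/2, d(FP,JN)=107/4, d(JN,LY)=23, d(JN,S)=37
step 4: merge (E,S) at d=21; branch lengths E→21/2, S→21/2; new cluster ES
  updated: d(ES,FP)=161/4, d(ES,JN)=143/4, d(ES,LY)=55/2
step 5: merge (FP,LY) at d=87/4; branch lengths FP→43/8, LY→71/8; new cluster FLPY
  updated: d(ES,FLPY)=271/8, d(FLPY,JN)=199/8
step 6: merge (FLPY,JN) at d=199/8; branch lengths FLPY→25/16, JN→103/16; new cluster FJLNPY
  updated: d(ES,FJLNPY)=69/2
step 7: merge (ES,FJLNPY) at d=69/2; branch lengths ES→27/4, FJLNPY→77/16; new cluster EFJLNPSY
final tree: ((E:21/2,S:21/2):27/4,(((F:11/2,P:11/2):43/8,(L:2,Y:2):71/8):25/16,(J:6,N:6):103/16):77/16)
total length: 1309/16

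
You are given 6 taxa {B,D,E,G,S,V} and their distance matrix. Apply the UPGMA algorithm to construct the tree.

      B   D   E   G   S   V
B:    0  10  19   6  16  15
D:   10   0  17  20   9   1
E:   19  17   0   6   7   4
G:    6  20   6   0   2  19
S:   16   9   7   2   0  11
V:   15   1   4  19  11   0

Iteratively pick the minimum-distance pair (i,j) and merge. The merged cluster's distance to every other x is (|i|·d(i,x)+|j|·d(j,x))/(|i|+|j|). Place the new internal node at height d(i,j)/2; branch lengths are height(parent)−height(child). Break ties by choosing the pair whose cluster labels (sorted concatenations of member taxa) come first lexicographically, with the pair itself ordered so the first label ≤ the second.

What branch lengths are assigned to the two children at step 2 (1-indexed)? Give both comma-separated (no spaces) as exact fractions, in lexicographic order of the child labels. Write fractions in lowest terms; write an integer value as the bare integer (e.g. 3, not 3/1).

step 1: merge (D,V) at d=1; branch lengths D→1/2, V→1/2; new cluster DV
  updated: d(B,DV)=25/2, d(DV,E)=21/2, d(DV,G)=39/2, d(DV,S)=10
step 2: merge (G,S) at d=2; branch lengths G→1, S→1; new cluster GS
  updated: d(B,GS)=11, d(DV,GS)=59/4, d(E,GS)=13/2
step 3: merge (E,GS) at d=13/2; branch lengths E→13/4, GS→9/4; new cluster EGS
  updated: d(B,EGS)=41/3, d(DV,EGS)=40/3
step 4: merge (B,DV) at d=25/2; branch lengths B→25/4, DV→23/4; new cluster BDV
  updated: d(BDV,EGS)=121/9
step 5: merge (BDV,EGS) at d=121/9; branch lengths BDV→17/36, EGS→125/36; new cluster BDEGSV
final tree: ((B:25/4,(D:1/2,V:1/2):23/4):17/36,(E:13/4,(G:1,S:1):9/4):125/36)
total length: 220/9

1,1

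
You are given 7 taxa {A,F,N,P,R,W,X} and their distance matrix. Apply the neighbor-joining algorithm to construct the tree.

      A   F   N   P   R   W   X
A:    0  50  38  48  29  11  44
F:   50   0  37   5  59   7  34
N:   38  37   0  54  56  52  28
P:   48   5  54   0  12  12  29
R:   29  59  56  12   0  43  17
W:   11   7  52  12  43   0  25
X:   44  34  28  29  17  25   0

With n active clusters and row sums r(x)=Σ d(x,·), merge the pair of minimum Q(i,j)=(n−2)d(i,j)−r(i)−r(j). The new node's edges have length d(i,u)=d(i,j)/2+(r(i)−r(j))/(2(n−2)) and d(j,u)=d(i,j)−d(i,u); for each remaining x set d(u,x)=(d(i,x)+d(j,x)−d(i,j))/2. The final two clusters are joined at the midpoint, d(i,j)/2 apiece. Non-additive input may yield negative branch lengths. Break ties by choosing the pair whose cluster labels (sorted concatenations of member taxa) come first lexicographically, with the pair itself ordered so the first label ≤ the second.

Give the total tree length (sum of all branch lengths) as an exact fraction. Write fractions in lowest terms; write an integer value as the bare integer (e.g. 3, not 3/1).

step 1: merge (F,P) at d=5, Q=-327; branch lengths F→57/10, P→-7/10; new cluster FP
  updated: d(A,FP)=93/2, d(FP,N)=43, d(FP,R)=33, d(FP,W)=7, d(FP,X)=29
step 2: merge (FP,W) at d=7, Q=-537/2; branch lengths FP→97/16, W→15/16; new cluster FPW
  updated: d(A,FPW)=101/4, d(FPW,N)=44, d(FPW,R)=69/2, d(FPW,X)=47/2
step 3: merge (R,X) at d=17, Q=-198; branch lengths R→25/2, X→9/2; new cluster RX
  updated: d(A,RX)=28, d(FPW,RX)=41/2, d(N,RX)=67/2
step 4: merge (A,N) at d=38, Q=-523/4; branch lengths A→207/16, N→401/16; new cluster AN
  updated: d(AN,FPW)=125/8, d(AN,RX)=47/4
step 5: merge (AN,FPW) at d=125/8, Q=-383/8; branch lengths AN→55/16, FPW→195/16; new cluster AFNPW
  updated: d(AFNPW,RX)=133/16
step 6: merge (AFNPW,RX) at d=133/16; branch lengths AFNPW→133/32, RX→133/32; new cluster AFNPRWX
final tree: (((A:207/16,N:401/16):55/16,((F:57/10,P:-7/10):97/16,W:15/16):195/16):133/32,(R:25/2,X:9/2):133/32)
total length: 1455/16

1455/16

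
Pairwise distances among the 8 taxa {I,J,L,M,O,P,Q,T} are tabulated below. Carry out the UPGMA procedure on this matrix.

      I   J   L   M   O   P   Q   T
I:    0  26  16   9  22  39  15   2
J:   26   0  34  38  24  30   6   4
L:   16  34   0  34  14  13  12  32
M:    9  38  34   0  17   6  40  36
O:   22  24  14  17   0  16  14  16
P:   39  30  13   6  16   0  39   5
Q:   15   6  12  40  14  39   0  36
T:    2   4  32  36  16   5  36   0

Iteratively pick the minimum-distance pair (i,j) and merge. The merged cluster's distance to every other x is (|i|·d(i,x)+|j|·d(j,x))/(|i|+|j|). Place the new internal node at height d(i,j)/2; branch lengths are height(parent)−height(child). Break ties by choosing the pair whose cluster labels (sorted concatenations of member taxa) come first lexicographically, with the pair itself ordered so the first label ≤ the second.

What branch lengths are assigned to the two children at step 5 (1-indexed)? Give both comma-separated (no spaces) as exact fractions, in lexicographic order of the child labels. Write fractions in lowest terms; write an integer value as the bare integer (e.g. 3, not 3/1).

iteration 1: select I,T (d=2); attach at lengths (1, 1); label the merged cluster IT
  updated: d(IT,J)=15, d(IT,L)=24, d(IT,M)=45/2, d(IT,O)=19, d(IT,P)=22, d(IT,Q)=51/2
iteration 2: select J,Q (d=6); attach at lengths (3, 3); label the merged cluster JQ
  updated: d(IT,JQ)=81/4, d(JQ,L)=23, d(JQ,M)=39, d(JQ,O)=19, d(JQ,P)=69/2
iteration 3: select M,P (d=6); attach at lengths (3, 3); label the merged cluster MP
  updated: d(IT,MP)=89/4, d(JQ,MP)=147/4, d(L,MP)=47/2, d(MP,O)=33/2
iteration 4: select L,O (d=14); attach at lengths (7, 7); label the merged cluster LO
  updated: d(IT,LO)=43/2, d(JQ,LO)=21, d(LO,MP)=20
iteration 5: select LO,MP (d=20); attach at lengths (3, 7); label the merged cluster LMOP
  updated: d(IT,LMOP)=175/8, d(JQ,LMOP)=231/8
iteration 6: select IT,JQ (d=81/4); attach at lengths (73/8, 57/8); label the merged cluster IJQT
  updated: d(IJQT,LMOP)=203/8
iteration 7: select IJQT,LMOP (d=203/8); attach at lengths (41/16, 43/16); label the merged cluster IJLMOPQT
final tree: (((I:1,T:1):73/8,(J:3,Q:3):57/8):41/16,((L:7,O:7):3,(M:3,P:3):7):43/16)
total length: 119/2

3,7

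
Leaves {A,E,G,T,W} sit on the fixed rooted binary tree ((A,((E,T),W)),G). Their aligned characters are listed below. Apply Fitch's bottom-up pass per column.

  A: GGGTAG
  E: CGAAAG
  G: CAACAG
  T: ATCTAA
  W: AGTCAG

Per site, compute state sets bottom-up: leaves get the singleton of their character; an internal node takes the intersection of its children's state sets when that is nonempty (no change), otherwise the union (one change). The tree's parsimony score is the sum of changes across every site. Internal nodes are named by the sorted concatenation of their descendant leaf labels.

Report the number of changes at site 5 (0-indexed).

1

ET@0: {C} ∪ {A} = {A,C} (union, +1)
ETW@0: {A,C} ∩ {A} = {A} (intersection, +0)
AETW@0: {G} ∪ {A} = {A,G} (union, +1)
AEGTW@0: {A,G} ∪ {C} = {A,C,G} (union, +1)
ET@1: {G} ∪ {T} = {G,T} (union, +1)
ETW@1: {G,T} ∩ {G} = {G} (intersection, +0)
AETW@1: {G} ∩ {G} = {G} (intersection, +0)
AEGTW@1: {G} ∪ {A} = {A,G} (union, +1)
ET@2: {A} ∪ {C} = {A,C} (union, +1)
ETW@2: {A,C} ∪ {T} = {A,C,T} (union, +1)
AETW@2: {G} ∪ {A,C,T} = {A,C,G,T} (union, +1)
AEGTW@2: {A,C,G,T} ∩ {A} = {A} (intersection, +0)
ET@3: {A} ∪ {T} = {A,T} (union, +1)
ETW@3: {A,T} ∪ {C} = {A,C,T} (union, +1)
AETW@3: {T} ∩ {A,C,T} = {T} (intersection, +0)
AEGTW@3: {T} ∪ {C} = {C,T} (union, +1)
ET@4: {A} ∩ {A} = {A} (intersection, +0)
ETW@4: {A} ∩ {A} = {A} (intersection, +0)
AETW@4: {A} ∩ {A} = {A} (intersection, +0)
AEGTW@4: {A} ∩ {A} = {A} (intersection, +0)
ET@5: {G} ∪ {A} = {A,G} (union, +1)
ETW@5: {A,G} ∩ {G} = {G} (intersection, +0)
AETW@5: {G} ∩ {G} = {G} (intersection, +0)
AEGTW@5: {G} ∩ {G} = {G} (intersection, +0)
per-site changes: [3, 2, 3, 3, 0, 1]; total = 12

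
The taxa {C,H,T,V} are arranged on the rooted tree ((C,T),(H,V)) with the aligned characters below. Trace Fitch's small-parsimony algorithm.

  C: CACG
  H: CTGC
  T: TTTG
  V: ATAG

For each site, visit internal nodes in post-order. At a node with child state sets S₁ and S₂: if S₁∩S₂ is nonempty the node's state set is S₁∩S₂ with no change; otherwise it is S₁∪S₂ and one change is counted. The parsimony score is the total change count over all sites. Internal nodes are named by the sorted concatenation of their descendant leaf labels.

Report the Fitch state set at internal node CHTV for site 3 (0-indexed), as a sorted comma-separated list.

G

site 0, node CT: C={C} ∪ T={T} → {C,T} (+1)
site 0, node HV: H={C} ∪ V={A} → {A,C} (+1)
site 0, node CHTV: CT={C,T} ∩ HV={A,C} → {C} (+0)
site 1, node CT: C={A} ∪ T={T} → {A,T} (+1)
site 1, node HV: H={T} ∩ V={T} → {T} (+0)
site 1, node CHTV: CT={A,T} ∩ HV={T} → {T} (+0)
site 2, node CT: C={C} ∪ T={T} → {C,T} (+1)
site 2, node HV: H={G} ∪ V={A} → {A,G} (+1)
site 2, node CHTV: CT={C,T} ∪ HV={A,G} → {A,C,G,T} (+1)
site 3, node CT: C={G} ∩ T={G} → {G} (+0)
site 3, node HV: H={C} ∪ V={G} → {C,G} (+1)
site 3, node CHTV: CT={G} ∩ HV={C,G} → {G} (+0)
per-site changes: [2, 1, 3, 1]; total = 7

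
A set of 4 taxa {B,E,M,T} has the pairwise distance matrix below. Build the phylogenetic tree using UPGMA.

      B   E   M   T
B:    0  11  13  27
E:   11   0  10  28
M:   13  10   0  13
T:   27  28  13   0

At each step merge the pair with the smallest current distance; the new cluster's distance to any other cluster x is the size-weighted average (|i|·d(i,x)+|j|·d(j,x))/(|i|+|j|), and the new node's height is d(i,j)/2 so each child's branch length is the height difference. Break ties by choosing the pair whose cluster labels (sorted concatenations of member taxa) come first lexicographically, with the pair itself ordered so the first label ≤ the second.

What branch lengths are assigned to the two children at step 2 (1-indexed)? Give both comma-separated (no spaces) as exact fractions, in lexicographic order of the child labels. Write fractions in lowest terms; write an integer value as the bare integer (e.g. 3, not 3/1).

6,1

step 1: merge (E,M) at d=10; branch lengths E→5, M→5; new cluster EM
  updated: d(B,EM)=12, d(EM,T)=41/2
step 2: merge (B,EM) at d=12; branch lengths B→6, EM→1; new cluster BEM
  updated: d(BEM,T)=68/3
step 3: merge (BEM,T) at d=68/3; branch lengths BEM→16/3, T→34/3; new cluster BEMT
final tree: ((B:6,(E:5,M:5):1):16/3,T:34/3)
total length: 101/3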